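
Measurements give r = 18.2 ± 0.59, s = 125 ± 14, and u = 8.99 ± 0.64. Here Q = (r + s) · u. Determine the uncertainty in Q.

156

Let w = r + s = 143. δw = √(δr² + δs²) = √(0.348 + 196) = 14.0, so δw/w = 0.0979.
Q is then a monomial in w, u:
δQ/Q = √((δw/w)² + (1·δu/u)²) = √(0.00958 + 0.00507) = 0.121
Q = 1290, so δQ = 0.121 × 1290 = 156.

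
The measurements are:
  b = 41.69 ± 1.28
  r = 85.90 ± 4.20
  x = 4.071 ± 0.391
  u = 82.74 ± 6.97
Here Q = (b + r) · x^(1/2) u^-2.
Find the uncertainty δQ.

Let w = b + r = 127.6. δw = √(δb² + δr²) = √(1.64 + 17.6) = 4.39, so δw/w = 0.0344.
Q is then a monomial in w, x, u:
δQ/Q = √((δw/w)² + (½·δx/x)² + (-2·δu/u)²) = √(0.00118 + 0.00231 + 0.0284) = 0.179
Q = 0.03760, so δQ = 0.179 × 0.03760 = 0.00671.

0.00671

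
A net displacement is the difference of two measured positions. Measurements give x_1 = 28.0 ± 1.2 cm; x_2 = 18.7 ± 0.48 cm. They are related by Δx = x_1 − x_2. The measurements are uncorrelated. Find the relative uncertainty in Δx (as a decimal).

0.139

Each term contributes (cᵢ δxᵢ)² to (δΔx)²:
  (δx_1)² = 1.44;  (δx_2)² = 0.230
δΔx = √(1.67) = 1.29 cm
Δx = 9.30 cm, so δΔx/Δx = 1.29/9.30 = 0.139.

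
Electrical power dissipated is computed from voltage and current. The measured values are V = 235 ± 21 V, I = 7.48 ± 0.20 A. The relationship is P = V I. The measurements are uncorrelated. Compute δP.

Each factor contributes (exponent × relative error)² to (δP/P)²:
  (1·δV/V)² = (1×0.0894)² = 0.00799;  (1·δI/I)² = (1×0.0267)² = 0.000715
δP/P = √(0.00870) = 0.0933
P = 1760 W, so δP = 0.0933 × 1760 = 164 W.

164 W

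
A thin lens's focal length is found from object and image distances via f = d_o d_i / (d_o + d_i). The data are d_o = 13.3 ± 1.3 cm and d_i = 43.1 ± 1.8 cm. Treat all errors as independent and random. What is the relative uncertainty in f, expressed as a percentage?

∂f/∂d_o = (d_i/(d_o+d_i))² = 0.584;  ∂f/∂d_i = (d_o/(d_o+d_i))² = 0.0556
δf = √((∂f/∂d_o · δd_o)² + (∂f/∂d_i · δd_i)²) = √(0.576 + 0.0100) = 0.766 cm
f = 10.2 cm, so δf/f = 0.766/10.2 = 0.0753.

7.53%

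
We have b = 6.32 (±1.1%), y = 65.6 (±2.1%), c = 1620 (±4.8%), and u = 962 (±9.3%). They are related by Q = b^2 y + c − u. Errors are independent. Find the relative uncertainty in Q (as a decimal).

0.0436

Let p = b^2·y = 2620. δp/p = √((2·δb/b)² + (1·δy/y)²) = √(0.000484 + 0.000441) = 0.0304, so δp = 79.7.
Q = p + c − u: δQ = √(δp² + δc² + δu²) = √(6350 + 6050 + 8000) = 143
Q = 3280, so δQ/Q = 143/3280 = 0.0436.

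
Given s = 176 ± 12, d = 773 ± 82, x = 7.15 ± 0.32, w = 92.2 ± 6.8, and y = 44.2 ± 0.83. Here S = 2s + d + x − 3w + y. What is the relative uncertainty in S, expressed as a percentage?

9.76%

Sums and differences: (δS)² = Σ (cᵢ δxᵢ)².
  (2·δs)² = 576;  (δd)² = 6720;  (δx)² = 0.102;  (3·δw)² = 416;  (δy)² = 0.689
δS = √(7720) = 87.8
S = 900, so δS/S = 87.8/900 = 0.0976.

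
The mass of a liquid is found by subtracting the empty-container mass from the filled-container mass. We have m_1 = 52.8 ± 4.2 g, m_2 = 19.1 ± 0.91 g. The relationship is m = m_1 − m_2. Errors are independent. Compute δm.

Sums and differences: (δm)² = Σ (cᵢ δxᵢ)².
  (δm_1)² = 17.6;  (δm_2)² = 0.828
δm = √(18.5) = 4.30 g

4.30 g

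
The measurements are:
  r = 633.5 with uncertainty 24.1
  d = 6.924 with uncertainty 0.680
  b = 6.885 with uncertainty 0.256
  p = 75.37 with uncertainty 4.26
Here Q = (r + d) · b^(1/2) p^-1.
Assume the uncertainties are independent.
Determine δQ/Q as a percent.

Let u = r + d = 640.4. δu = √(δr² + δd²) = √(581 + 0.462) = 24.1, so δu/u = 0.0376.
Q is then a monomial in u, b, p:
δQ/Q = √((δu/u)² + (½·δb/b)² + (-1·δp/p)²) = √(0.00142 + 0.000346 + 0.00319) = 0.0704

7.04%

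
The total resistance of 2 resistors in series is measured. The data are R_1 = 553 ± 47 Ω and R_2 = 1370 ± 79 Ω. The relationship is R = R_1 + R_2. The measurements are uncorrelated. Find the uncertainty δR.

91.9 Ω

For a sum/difference, combine absolute errors in quadrature:
  (δR_1)² = 2210;  (δR_2)² = 6240
δR = √(8450) = 91.9 Ω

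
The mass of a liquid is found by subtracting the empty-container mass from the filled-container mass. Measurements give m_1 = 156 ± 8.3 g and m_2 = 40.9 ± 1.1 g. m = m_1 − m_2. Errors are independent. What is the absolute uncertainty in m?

8.37 g

Sums and differences: (δm)² = Σ (cᵢ δxᵢ)².
  (δm_1)² = 68.9;  (δm_2)² = 1.21
δm = √(70.1) = 8.37 g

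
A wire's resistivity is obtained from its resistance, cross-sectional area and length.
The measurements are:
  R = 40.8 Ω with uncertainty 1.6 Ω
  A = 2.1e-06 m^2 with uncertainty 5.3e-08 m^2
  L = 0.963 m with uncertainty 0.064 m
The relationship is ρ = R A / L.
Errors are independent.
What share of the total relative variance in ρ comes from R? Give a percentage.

23.3%

(δρ/ρ)² = (1·δR/R)² + (1·δA/A)² + (-1·δL/L)²
  R term: (1×0.0392)² = 0.00154
  A term: (1×0.0252)² = 0.000637
  L term: (-1×0.0665)² = 0.00442
Total = 0.00659. Share from R = 0.00154/0.00659 = 0.233.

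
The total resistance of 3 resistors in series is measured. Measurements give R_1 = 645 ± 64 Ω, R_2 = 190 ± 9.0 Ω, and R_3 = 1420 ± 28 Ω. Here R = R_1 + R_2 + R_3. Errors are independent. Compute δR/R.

0.0312

Absolute uncertainties add in quadrature for a linear combination:
  (δR_1)² = 4100;  (δR_2)² = 81.0;  (δR_3)² = 784
δR = √(4960) = 70.4 Ω
R = 2260 Ω, so δR/R = 70.4/2260 = 0.0312.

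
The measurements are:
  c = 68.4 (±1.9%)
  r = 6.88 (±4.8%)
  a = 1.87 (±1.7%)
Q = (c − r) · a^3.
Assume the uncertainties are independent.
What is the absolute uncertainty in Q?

22.3

Let u = c − r = 61.5. δu = √(δc² + δr²) = √(1.69 + 0.109) = 1.34, so δu/u = 0.0218.
Q is then a monomial in u, a:
δQ/Q = √((δu/u)² + (3·δa/a)²) = √(0.000475 + 0.00260) = 0.0555
Q = 402, so δQ = 0.0555 × 402 = 22.3.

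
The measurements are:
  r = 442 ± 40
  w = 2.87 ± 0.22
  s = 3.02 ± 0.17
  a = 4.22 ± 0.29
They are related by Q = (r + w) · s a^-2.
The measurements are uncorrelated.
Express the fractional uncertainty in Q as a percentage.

Let u = r + w = 445. δu = √(δr² + δw²) = √(1600 + 0.0484) = 40.0, so δu/u = 0.0899.
Q is then a monomial in u, s, a:
δQ/Q = √((δu/u)² + (1·δs/s)² + (-2·δa/a)²) = √(0.00808 + 0.00317 + 0.0189) = 0.174

17.4%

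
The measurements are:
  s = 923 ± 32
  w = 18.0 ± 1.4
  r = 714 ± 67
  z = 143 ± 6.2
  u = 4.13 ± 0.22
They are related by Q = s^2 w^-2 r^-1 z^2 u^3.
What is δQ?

Since Q is a product/quotient, work with relative uncertainties:
  (2·δs/s)² = (2×0.0347)² = 0.00481;  (-2·δw/w)² = (-2×0.0778)² = 0.0242;  (-1·δr/r)² = (-1×0.0938)² = 0.00881;  (2·δz/z)² = (2×0.0434)² = 0.00752;  (3·δu/u)² = (3×0.0533)² = 0.0255
δQ/Q = √(0.0709) = 0.266
Q = 5.3e+06, so δQ = 0.266 × 5.3e+06 = 1.41e+06.

1.41e+06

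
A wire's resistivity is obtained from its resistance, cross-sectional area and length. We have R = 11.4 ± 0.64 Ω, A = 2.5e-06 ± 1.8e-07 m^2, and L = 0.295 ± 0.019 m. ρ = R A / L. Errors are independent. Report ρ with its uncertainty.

Each factor contributes (exponent × relative error)² to (δρ/ρ)²:
  (1·δR/R)² = (1×0.0561)² = 0.00315;  (1·δA/A)² = (1×0.0720)² = 0.00518;  (-1·δL/L)² = (-1×0.0644)² = 0.00415
δρ/ρ = √(0.0125) = 0.112
ρ = 9.66e-05 Ω·m, so δρ = 0.112 × 9.66e-05 = 1.08e-05 Ω·m.

(9.66 ± 1.08) × 10^-5 Ω·m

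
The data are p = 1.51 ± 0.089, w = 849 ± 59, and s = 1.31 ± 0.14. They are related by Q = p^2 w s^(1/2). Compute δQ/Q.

0.147

For a monomial Q ∝ p^2, w, s^(1/2), fractional errors add in quadrature:
  (2·δp/p)² = (2×0.0589)² = 0.0139;  (1·δw/w)² = (1×0.0695)² = 0.00483;  (½·δs/s)² = (0.5×0.107)² = 0.00286
δQ/Q = √(0.0216) = 0.147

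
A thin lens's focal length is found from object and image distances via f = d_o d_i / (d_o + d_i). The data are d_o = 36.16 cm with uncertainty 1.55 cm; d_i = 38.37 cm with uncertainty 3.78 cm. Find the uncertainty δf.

∂f/∂d_o = (d_i/(d_o+d_i))² = 0.265;  ∂f/∂d_i = (d_o/(d_o+d_i))² = 0.235
δf = √((∂f/∂d_o · δd_o)² + (∂f/∂d_i · δd_i)²) = √(0.169 + 0.792) = 0.980 cm

0.980 cm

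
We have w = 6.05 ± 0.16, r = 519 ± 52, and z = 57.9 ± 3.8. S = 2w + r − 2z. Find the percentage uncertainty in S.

Sums and differences: (δS)² = Σ (cᵢ δxᵢ)².
  (2·δw)² = 0.102;  (δr)² = 2700;  (2·δz)² = 57.8
δS = √(2760) = 52.6
S = 415, so δS/S = 52.6/415 = 0.127.

12.7%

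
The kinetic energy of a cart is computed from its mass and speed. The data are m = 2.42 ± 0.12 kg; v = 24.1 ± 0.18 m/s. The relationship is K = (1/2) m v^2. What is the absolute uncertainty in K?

Products/powers → add relative errors in quadrature, weighted by exponent:
  (1·δm/m)² = (1×0.0496)² = 0.00246;  (2·δv/v)² = (2×0.00747)² = 0.000223
δK/K = √(0.00268) = 0.0518
K = 703 J, so δK = 0.0518 × 703 = 36.4 J.

36.4 J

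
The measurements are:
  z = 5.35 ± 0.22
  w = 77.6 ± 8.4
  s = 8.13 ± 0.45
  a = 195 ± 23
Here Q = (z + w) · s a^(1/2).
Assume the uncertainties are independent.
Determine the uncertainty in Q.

1220

Let u = z + w = 82.9. δu = √(δz² + δw²) = √(0.0484 + 70.6) = 8.40, so δu/u = 0.101.
Q is then a monomial in u, s, a:
δQ/Q = √((δu/u)² + (1·δs/s)² + (½·δa/a)²) = √(0.0103 + 0.00306 + 0.00348) = 0.130
Q = 9420, so δQ = 0.130 × 9420 = 1220.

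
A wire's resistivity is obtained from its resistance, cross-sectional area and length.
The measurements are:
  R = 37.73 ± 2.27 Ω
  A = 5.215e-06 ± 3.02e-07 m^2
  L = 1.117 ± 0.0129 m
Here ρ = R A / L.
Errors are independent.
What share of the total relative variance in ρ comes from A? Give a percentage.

47.2%

(δρ/ρ)² = (1·δR/R)² + (1·δA/A)² + (-1·δL/L)²
  R term: (1×0.0602)² = 0.00362
  A term: (1×0.0579)² = 0.00335
  L term: (-1×0.0115)² = 0.000133
Total = 0.00711. Share from A = 0.00335/0.00711 = 0.472.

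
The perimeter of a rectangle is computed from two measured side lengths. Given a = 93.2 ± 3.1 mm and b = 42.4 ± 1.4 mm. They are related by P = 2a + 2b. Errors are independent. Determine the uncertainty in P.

Absolute uncertainties add in quadrature for a linear combination:
  (2·δa)² = 38.4;  (2·δb)² = 7.84
δP = √(46.3) = 6.80 mm

6.80 mm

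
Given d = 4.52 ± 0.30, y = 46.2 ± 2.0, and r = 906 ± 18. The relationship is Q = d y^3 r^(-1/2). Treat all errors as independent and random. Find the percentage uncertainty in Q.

For a monomial Q ∝ d, y^3, r^(-1/2), fractional errors add in quadrature:
  (1·δd/d)² = (1×0.0664)² = 0.00441;  (3·δy/y)² = (3×0.0433)² = 0.0169;  (−½·δr/r)² = (-0.5×0.0199)² = 9.87e-05
δQ/Q = √(0.0214) = 0.146

14.6%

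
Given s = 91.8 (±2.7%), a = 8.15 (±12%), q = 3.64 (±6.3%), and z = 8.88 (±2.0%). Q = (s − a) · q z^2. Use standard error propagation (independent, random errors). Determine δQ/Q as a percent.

Let u = s − a = 83.6. δu = √(δs² + δa²) = √(6.14 + 0.956) = 2.66, so δu/u = 0.0319.
Q is then a monomial in u, q, z:
δQ/Q = √((δu/u)² + (1·δq/q)² + (2·δz/z)²) = √(0.00101 + 0.00397 + 0.00160) = 0.0811

8.11%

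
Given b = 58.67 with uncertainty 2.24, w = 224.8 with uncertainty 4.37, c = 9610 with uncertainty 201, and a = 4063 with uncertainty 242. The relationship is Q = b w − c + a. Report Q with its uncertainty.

Let p = b·w = 13190. δp/p = √((1·δb/b)² + (1·δw/w)²) = √(0.00146 + 0.000378) = 0.0428, so δp = 565.
Q = p − c + a: δQ = √(δp² + δc² + δa²) = √(3.19e+05 + 40400 + 58600) = 647
Q = 7642.

7642 ± 647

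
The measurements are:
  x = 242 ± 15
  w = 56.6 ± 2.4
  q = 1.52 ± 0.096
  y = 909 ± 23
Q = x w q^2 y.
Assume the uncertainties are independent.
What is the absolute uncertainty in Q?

Relative error in a monomial: (δQ/Q)² = Σ (nᵢ · δxᵢ/xᵢ)².
  (1·δx/x)² = (1×0.0620)² = 0.00384;  (1·δw/w)² = (1×0.0424)² = 0.00180;  (2·δq/q)² = (2×0.0632)² = 0.0160;  (1·δy/y)² = (1×0.0253)² = 0.000640
δQ/Q = √(0.0222) = 0.149
Q = 2.88e+07, so δQ = 0.149 × 2.88e+07 = 4.29e+06.

4.29e+06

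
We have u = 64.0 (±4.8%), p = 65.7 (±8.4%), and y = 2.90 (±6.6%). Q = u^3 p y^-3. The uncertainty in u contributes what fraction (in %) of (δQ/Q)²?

31.0%

(δQ/Q)² = (3·δu/u)² + (1·δp/p)² + (-3·δy/y)²
  u term: (3×0.0480)² = 0.0207
  p term: (1×0.0840)² = 0.00706
  y term: (-3×0.0660)² = 0.0392
Total = 0.0670. Share from u = 0.0207/0.0670 = 0.310.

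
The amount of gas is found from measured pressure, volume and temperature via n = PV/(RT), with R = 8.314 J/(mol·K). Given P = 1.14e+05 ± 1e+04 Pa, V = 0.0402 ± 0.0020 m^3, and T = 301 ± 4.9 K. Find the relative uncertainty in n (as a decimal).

Each factor contributes (exponent × relative error)² to (δn/n)²:
  (1·δP/P)² = (1×0.0877)² = 0.00769;  (1·δV/V)² = (1×0.0498)² = 0.00248;  (-1·δT/T)² = (-1×0.0163)² = 0.000265
δn/n = √(0.0104) = 0.102

0.102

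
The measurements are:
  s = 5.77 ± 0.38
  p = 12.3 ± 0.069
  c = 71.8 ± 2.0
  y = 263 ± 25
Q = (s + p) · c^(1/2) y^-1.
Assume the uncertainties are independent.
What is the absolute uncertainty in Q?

0.0573

Let u = s + p = 18.1. δu = √(δs² + δp²) = √(0.144 + 0.00476) = 0.386, so δu/u = 0.0214.
Q is then a monomial in u, c, y:
δQ/Q = √((δu/u)² + (½·δc/c)² + (-1·δy/y)²) = √(0.000457 + 0.000194 + 0.00904) = 0.0984
Q = 0.582, so δQ = 0.0984 × 0.582 = 0.0573.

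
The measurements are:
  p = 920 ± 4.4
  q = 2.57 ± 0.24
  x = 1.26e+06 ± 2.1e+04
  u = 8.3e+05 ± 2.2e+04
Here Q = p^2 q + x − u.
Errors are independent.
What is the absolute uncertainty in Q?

Let w = p^2·q = 2.18e+06. δw/w = √((2·δp/p)² + (1·δq/q)²) = √(9.15e-05 + 0.00872) = 0.0939, so δw = 2.04e+05.
Q = w + x − u: δQ = √(δw² + δx² + δu²) = √(4.17e+10 + 4.41e+08 + 4.84e+08) = 2.06e+05

2.06e+05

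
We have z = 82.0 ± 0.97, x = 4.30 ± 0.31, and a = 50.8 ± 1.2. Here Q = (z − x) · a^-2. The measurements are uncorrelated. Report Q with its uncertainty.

0.0301 ± 0.00148

Let u = z − x = 77.7. δu = √(δz² + δx²) = √(0.941 + 0.0961) = 1.02, so δu/u = 0.0131.
Q is then a monomial in u, a:
δQ/Q = √((δu/u)² + (-2·δa/a)²) = √(0.000172 + 0.00223) = 0.0490
Q = 0.0301, so δQ = 0.0490 × 0.0301 = 0.00148.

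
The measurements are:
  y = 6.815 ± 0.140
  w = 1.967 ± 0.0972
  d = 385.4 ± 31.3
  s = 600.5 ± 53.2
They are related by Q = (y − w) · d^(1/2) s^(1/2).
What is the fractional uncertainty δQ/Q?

Let u = y − w = 4.848. δu = √(δy² + δw²) = √(0.0196 + 0.00945) = 0.170, so δu/u = 0.0352.
Q is then a monomial in u, d, s:
δQ/Q = √((δu/u)² + (½·δd/d)² + (½·δs/s)²) = √(0.00124 + 0.00165 + 0.00196) = 0.0696

0.0696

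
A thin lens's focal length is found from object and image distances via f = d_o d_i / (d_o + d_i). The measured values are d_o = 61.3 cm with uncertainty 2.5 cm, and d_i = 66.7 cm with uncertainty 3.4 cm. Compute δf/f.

∂f/∂d_o = (d_i/(d_o+d_i))² = 0.272;  ∂f/∂d_i = (d_o/(d_o+d_i))² = 0.229
δf = √((∂f/∂d_o · δd_o)² + (∂f/∂d_i · δd_i)²) = √(0.461 + 0.608) = 1.03 cm
f = 31.9 cm, so δf/f = 1.03/31.9 = 0.0324.

0.0324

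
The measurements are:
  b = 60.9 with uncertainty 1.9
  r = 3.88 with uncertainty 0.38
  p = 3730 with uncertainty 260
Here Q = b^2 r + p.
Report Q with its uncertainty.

Let w = b^2·r = 14400. δw/w = √((2·δb/b)² + (1·δr/r)²) = √(0.00389 + 0.00959) = 0.116, so δw = 1670.
Q = w + p: δQ = √(δw² + δp²) = √(2.79e+06 + 67600) = 1690
Q = 18100.

18100 ± 1690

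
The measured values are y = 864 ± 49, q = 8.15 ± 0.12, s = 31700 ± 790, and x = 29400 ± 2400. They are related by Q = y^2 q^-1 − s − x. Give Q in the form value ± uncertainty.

30500 ± 10800

Let p = y^2·q^-1 = 91600. δp/p = √((2·δy/y)² + (-1·δq/q)²) = √(0.0129 + 0.000217) = 0.114, so δp = 10500.
Q = p − s − x: δQ = √(δp² + δs² + δx²) = √(1.1e+08 + 6.24e+05 + 5.76e+06) = 10800
Q = 30500.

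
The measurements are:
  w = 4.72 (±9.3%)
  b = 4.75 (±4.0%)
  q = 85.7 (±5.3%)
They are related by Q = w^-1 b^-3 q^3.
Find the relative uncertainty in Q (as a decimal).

0.220

Products/powers → add relative errors in quadrature, weighted by exponent:
  (-1·δw/w)² = (-1×0.0930)² = 0.00865;  (-3·δb/b)² = (-3×0.0400)² = 0.0144;  (3·δq/q)² = (3×0.0530)² = 0.0253
δQ/Q = √(0.0483) = 0.220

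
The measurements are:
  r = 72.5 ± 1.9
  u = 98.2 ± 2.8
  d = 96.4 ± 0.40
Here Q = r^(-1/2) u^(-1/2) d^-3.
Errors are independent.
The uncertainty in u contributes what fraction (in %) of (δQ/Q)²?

(δQ/Q)² = (−½·δr/r)² + (−½·δu/u)² + (-3·δd/d)²
  r term: (-0.5×0.0262)² = 0.000172
  u term: (-0.5×0.0285)² = 0.000203
  d term: (-3×0.00415)² = 0.000155
Total = 0.000530. Share from u = 0.000203/0.000530 = 0.384.

38.4%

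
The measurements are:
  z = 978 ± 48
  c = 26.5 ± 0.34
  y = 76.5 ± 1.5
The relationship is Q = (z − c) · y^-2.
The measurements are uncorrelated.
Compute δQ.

Let u = z − c = 952. δu = √(δz² + δc²) = √(2300 + 0.116) = 48.0, so δu/u = 0.0504.
Q is then a monomial in u, y:
δQ/Q = √((δu/u)² + (-2·δy/y)²) = √(0.00254 + 0.00154) = 0.0639
Q = 0.163, so δQ = 0.0639 × 0.163 = 0.0104.

0.0104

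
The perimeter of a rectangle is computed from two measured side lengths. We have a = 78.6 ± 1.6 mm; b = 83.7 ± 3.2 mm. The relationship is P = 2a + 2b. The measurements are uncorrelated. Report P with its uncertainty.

For a sum/difference, combine absolute errors in quadrature:
  (2·δa)² = 10.2;  (2·δb)² = 41.0
δP = √(51.2) = 7.16 mm
P = 325 mm.

325 ± 7.16 mm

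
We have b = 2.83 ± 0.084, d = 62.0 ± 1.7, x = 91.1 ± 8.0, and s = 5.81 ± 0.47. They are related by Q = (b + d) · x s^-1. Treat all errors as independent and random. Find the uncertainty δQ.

124

Let u = b + d = 64.8. δu = √(δb² + δd²) = √(0.00706 + 2.89) = 1.70, so δu/u = 0.0263.
Q is then a monomial in u, x, s:
δQ/Q = √((δu/u)² + (1·δx/x)² + (-1·δs/s)²) = √(0.000689 + 0.00771 + 0.00654) = 0.122
Q = 1020, so δQ = 0.122 × 1020 = 124.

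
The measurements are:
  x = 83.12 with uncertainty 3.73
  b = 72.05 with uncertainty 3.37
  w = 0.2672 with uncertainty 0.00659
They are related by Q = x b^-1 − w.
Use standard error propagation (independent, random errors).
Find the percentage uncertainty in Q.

Let p = x·b^-1 = 1.154. δp/p = √((1·δx/x)² + (-1·δb/b)²) = √(0.00201 + 0.00219) = 0.0648, so δp = 0.0748.
Q = p − w: δQ = √(δp² + δw²) = √(0.00559 + 4.34e-05) = 0.0751
Q = 0.8864, so δQ/Q = 0.0751/0.8864 = 0.0847.

8.47%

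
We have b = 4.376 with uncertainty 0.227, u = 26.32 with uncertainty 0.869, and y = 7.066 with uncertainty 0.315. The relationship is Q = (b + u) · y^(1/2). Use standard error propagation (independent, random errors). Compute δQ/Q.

0.0368

Let w = b + u = 30.70. δw = √(δb² + δu²) = √(0.0515 + 0.755) = 0.898, so δw/w = 0.0293.
Q is then a monomial in w, y:
δQ/Q = √((δw/w)² + (½·δy/y)²) = √(0.000856 + 0.000497) = 0.0368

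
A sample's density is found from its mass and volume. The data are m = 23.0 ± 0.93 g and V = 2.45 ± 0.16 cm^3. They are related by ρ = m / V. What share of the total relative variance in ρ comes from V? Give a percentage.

(δρ/ρ)² = (1·δm/m)² + (-1·δV/V)²
  m term: (1×0.0404)² = 0.00163
  V term: (-1×0.0653)² = 0.00426
Total = 0.00590. Share from V = 0.00426/0.00590 = 0.723.

72.3%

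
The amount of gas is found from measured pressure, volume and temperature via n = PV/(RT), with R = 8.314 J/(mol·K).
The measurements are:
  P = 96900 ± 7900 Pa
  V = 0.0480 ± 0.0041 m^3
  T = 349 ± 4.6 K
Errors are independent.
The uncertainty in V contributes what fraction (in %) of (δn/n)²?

51.7%

(δn/n)² = (1·δP/P)² + (1·δV/V)² + (-1·δT/T)²
  P term: (1×0.0815)² = 0.00665
  V term: (1×0.0854)² = 0.00730
  T term: (-1×0.0132)² = 0.000174
Total = 0.0141. Share from V = 0.00730/0.0141 = 0.517.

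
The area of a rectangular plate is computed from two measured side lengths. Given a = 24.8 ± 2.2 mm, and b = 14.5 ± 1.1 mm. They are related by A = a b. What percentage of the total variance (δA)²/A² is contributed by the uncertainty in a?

(δA/A)² = (1·δa/a)² + (1·δb/b)²
  a term: (1×0.0887)² = 0.00787
  b term: (1×0.0759)² = 0.00576
Total = 0.0136. Share from a = 0.00787/0.0136 = 0.578.

57.8%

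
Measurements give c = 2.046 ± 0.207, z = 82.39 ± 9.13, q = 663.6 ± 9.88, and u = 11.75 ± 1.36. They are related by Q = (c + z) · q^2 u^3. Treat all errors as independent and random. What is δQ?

Let w = c + z = 84.44. δw = √(δc² + δz²) = √(0.0428 + 83.4) = 9.13, so δw/w = 0.108.
Q is then a monomial in w, q, u:
δQ/Q = √((δw/w)² + (2·δq/q)² + (3·δu/u)²) = √(0.0117 + 0.000887 + 0.121) = 0.365
Q = 6.032e+10, so δQ = 0.365 × 6.032e+10 = 2.2e+10.

2.2e+10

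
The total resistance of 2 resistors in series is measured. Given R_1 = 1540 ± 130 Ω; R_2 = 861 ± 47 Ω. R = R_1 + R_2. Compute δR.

Sums and differences: (δR)² = Σ (cᵢ δxᵢ)².
  (δR_1)² = 16900;  (δR_2)² = 2210
δR = √(19100) = 138 Ω

138 Ω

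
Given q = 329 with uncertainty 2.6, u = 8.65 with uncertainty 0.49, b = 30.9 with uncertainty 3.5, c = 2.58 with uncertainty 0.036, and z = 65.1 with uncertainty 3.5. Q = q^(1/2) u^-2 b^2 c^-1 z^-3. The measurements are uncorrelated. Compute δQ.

For a monomial Q ∝ q^(1/2), u^-2, b^2, c^-1, z^-3, fractional errors add in quadrature:
  (½·δq/q)² = (0.5×0.00790)² = 1.56e-05;  (-2·δu/u)² = (-2×0.0566)² = 0.0128;  (2·δb/b)² = (2×0.113)² = 0.0513;  (-1·δc/c)² = (-1×0.0140)² = 0.000195;  (-3·δz/z)² = (-3×0.0538)² = 0.0260
δQ/Q = √(0.0904) = 0.301
Q = 0.000325, so δQ = 0.301 × 0.000325 = 9.78e-05.

9.78e-05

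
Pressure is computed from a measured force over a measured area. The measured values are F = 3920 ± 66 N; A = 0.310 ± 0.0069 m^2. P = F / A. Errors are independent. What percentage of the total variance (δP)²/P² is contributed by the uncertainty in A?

(δP/P)² = (1·δF/F)² + (-1·δA/A)²
  F term: (1×0.0168)² = 0.000283
  A term: (-1×0.0223)² = 0.000495
Total = 0.000779. Share from A = 0.000495/0.000779 = 0.636.

63.6%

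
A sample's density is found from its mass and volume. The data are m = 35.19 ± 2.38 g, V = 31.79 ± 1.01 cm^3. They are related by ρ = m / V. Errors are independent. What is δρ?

0.0827 g/cm^3

Relative error in a monomial: (δρ/ρ)² = Σ (nᵢ · δxᵢ/xᵢ)².
  (1·δm/m)² = (1×0.0676)² = 0.00457;  (-1·δV/V)² = (-1×0.0318)² = 0.00101
δρ/ρ = √(0.00558) = 0.0747
ρ = 1.107 g/cm^3, so δρ = 0.0747 × 1.107 = 0.0827 g/cm^3.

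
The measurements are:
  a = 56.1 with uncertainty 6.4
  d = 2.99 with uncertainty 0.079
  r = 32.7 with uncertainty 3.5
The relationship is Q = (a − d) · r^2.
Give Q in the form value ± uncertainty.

56800 ± 14000

Let u = a − d = 53.1. δu = √(δa² + δd²) = √(41.0 + 0.00624) = 6.40, so δu/u = 0.121.
Q is then a monomial in u, r:
δQ/Q = √((δu/u)² + (2·δr/r)²) = √(0.0145 + 0.0458) = 0.246
Q = 56800, so δQ = 0.246 × 56800 = 14000.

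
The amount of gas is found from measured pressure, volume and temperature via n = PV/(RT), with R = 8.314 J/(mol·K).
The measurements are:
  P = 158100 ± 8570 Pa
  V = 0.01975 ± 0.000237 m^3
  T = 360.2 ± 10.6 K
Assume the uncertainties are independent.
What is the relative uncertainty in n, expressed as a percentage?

6.28%

For a monomial n ∝ P, V, T^-1, fractional errors add in quadrature:
  (1·δP/P)² = (1×0.0542)² = 0.00294;  (1·δV/V)² = (1×0.0120)² = 0.000144;  (-1·δT/T)² = (-1×0.0294)² = 0.000866
δn/n = √(0.00395) = 0.0628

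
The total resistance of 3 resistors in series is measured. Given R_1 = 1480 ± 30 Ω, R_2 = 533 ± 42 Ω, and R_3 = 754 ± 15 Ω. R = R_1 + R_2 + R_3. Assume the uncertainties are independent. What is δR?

53.7 Ω

Absolute uncertainties add in quadrature for a linear combination:
  (δR_1)² = 900;  (δR_2)² = 1760;  (δR_3)² = 225
δR = √(2890) = 53.7 Ω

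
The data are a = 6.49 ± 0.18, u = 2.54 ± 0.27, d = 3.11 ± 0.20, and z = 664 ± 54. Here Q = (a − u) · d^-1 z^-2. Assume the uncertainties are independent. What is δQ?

Let w = a − u = 3.95. δw = √(δa² + δu²) = √(0.0324 + 0.0729) = 0.324, so δw/w = 0.0822.
Q is then a monomial in w, d, z:
δQ/Q = √((δw/w)² + (-1·δd/d)² + (-2·δz/z)²) = √(0.00675 + 0.00414 + 0.0265) = 0.193
Q = 2.88e-06, so δQ = 0.193 × 2.88e-06 = 5.57e-07.

5.57e-07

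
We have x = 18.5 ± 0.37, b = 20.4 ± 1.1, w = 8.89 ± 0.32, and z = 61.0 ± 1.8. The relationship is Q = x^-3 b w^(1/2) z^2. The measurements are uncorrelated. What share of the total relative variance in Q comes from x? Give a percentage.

(δQ/Q)² = (-3·δx/x)² + (1·δb/b)² + (½·δw/w)² + (2·δz/z)²
  x term: (-3×0.0200)² = 0.00360
  b term: (1×0.0539)² = 0.00291
  w term: (0.5×0.0360)² = 0.000324
  z term: (2×0.0295)² = 0.00348
Total = 0.0103. Share from x = 0.00360/0.0103 = 0.349.

34.9%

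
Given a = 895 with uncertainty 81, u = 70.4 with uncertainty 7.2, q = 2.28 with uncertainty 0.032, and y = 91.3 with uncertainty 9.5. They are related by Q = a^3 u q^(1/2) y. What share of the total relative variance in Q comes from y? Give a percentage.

11.4%

(δQ/Q)² = (3·δa/a)² + (1·δu/u)² + (½·δq/q)² + (1·δy/y)²
  a term: (3×0.0905)² = 0.0737
  u term: (1×0.102)² = 0.0105
  q term: (0.5×0.0140)² = 4.92e-05
  y term: (1×0.104)² = 0.0108
Total = 0.0951. Share from y = 0.0108/0.0951 = 0.114.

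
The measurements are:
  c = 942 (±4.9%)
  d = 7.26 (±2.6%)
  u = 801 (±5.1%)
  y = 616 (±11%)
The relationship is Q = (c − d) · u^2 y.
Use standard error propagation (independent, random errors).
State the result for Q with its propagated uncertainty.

(3.69 ± 0.583) × 10^11

Let w = c − d = 935. δw = √(δc² + δd²) = √(2130 + 0.0356) = 46.2, so δw/w = 0.0494.
Q is then a monomial in w, u, y:
δQ/Q = √((δw/w)² + (2·δu/u)² + (1·δy/y)²) = √(0.00244 + 0.0104 + 0.0121) = 0.158
Q = 3.69e+11, so δQ = 0.158 × 3.69e+11 = 5.83e+10.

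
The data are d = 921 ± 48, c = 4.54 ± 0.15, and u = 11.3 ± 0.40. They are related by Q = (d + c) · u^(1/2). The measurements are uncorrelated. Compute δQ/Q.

0.0548

Let w = d + c = 926. δw = √(δd² + δc²) = √(2300 + 0.0225) = 48.0, so δw/w = 0.0519.
Q is then a monomial in w, u:
δQ/Q = √((δw/w)² + (½·δu/u)²) = √(0.00269 + 0.000313) = 0.0548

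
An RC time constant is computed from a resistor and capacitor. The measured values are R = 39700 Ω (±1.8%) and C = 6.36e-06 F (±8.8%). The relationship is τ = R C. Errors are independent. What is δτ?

0.0227 s

For a monomial τ ∝ R, C, fractional errors add in quadrature:
  (1·δR/R)² = (1×0.0180)² = 0.000324;  (1·δC/C)² = (1×0.0880)² = 0.00774
δτ/τ = √(0.00807) = 0.0898
τ = 0.252 s, so δτ = 0.0898 × 0.252 = 0.0227 s.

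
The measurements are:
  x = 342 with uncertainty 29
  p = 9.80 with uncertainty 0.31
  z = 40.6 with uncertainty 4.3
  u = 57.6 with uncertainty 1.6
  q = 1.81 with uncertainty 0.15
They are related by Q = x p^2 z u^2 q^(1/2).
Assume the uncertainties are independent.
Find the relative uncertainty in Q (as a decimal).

0.165

Relative error in a monomial: (δQ/Q)² = Σ (nᵢ · δxᵢ/xᵢ)².
  (1·δx/x)² = (1×0.0848)² = 0.00719;  (2·δp/p)² = (2×0.0316)² = 0.00400;  (1·δz/z)² = (1×0.106)² = 0.0112;  (2·δu/u)² = (2×0.0278)² = 0.00309;  (½·δq/q)² = (0.5×0.0829)² = 0.00172
δQ/Q = √(0.0272) = 0.165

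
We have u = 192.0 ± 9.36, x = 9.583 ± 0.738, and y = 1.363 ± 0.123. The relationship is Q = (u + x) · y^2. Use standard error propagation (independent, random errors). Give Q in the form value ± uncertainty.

Let w = u + x = 201.6. δw = √(δu² + δx²) = √(87.6 + 0.545) = 9.39, so δw/w = 0.0466.
Q is then a monomial in w, y:
δQ/Q = √((δw/w)² + (2·δy/y)²) = √(0.00217 + 0.0326) = 0.186
Q = 374.5, so δQ = 0.186 × 374.5 = 69.8.

374.5 ± 69.8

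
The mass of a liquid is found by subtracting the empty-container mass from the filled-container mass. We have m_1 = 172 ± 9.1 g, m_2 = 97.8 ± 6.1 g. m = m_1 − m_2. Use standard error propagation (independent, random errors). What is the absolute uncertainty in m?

For a sum/difference, combine absolute errors in quadrature:
  (δm_1)² = 82.8;  (δm_2)² = 37.2
δm = √(120) = 11.0 g

11.0 g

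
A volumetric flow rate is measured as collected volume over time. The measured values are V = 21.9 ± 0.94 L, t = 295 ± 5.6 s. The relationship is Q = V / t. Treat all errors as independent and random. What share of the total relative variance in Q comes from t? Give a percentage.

(δQ/Q)² = (1·δV/V)² + (-1·δt/t)²
  V term: (1×0.0429)² = 0.00184
  t term: (-1×0.0190)² = 0.000360
Total = 0.00220. Share from t = 0.000360/0.00220 = 0.164.

16.4%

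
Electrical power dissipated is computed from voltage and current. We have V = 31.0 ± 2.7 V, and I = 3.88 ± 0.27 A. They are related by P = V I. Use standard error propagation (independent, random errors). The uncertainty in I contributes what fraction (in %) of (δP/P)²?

(δP/P)² = (1·δV/V)² + (1·δI/I)²
  V term: (1×0.0871)² = 0.00759
  I term: (1×0.0696)² = 0.00484
Total = 0.0124. Share from I = 0.00484/0.0124 = 0.390.

39.0%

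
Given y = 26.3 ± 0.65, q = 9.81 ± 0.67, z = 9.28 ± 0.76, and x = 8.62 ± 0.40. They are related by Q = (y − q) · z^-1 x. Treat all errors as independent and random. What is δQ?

Let u = y − q = 16.5. δu = √(δy² + δq²) = √(0.423 + 0.449) = 0.933, so δu/u = 0.0566.
Q is then a monomial in u, z, x:
δQ/Q = √((δu/u)² + (-1·δz/z)² + (1·δx/x)²) = √(0.00320 + 0.00671 + 0.00215) = 0.110
Q = 15.3, so δQ = 0.110 × 15.3 = 1.68.

1.68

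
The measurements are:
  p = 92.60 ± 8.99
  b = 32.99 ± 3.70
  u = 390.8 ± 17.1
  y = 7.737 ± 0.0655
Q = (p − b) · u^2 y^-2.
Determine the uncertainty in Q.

Let w = p − b = 59.61. δw = √(δp² + δb²) = √(80.8 + 13.7) = 9.72, so δw/w = 0.163.
Q is then a monomial in w, u, y:
δQ/Q = √((δw/w)² + (2·δu/u)² + (-2·δy/y)²) = √(0.0266 + 0.00766 + 0.000287) = 0.186
Q = 152100, so δQ = 0.186 × 152100 = 28300.

28300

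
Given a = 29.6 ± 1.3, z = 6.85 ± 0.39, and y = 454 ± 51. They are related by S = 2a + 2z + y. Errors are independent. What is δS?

Absolute uncertainties add in quadrature for a linear combination:
  (2·δa)² = 6.76;  (2·δz)² = 0.608;  (δy)² = 2600
δS = √(2610) = 51.1

51.1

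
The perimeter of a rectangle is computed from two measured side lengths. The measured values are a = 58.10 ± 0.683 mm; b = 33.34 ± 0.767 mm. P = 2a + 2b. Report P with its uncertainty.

For a sum/difference, combine absolute errors in quadrature:
  (2·δa)² = 1.87;  (2·δb)² = 2.35
δP = √(4.22) = 2.05 mm
P = 182.9 mm.

182.9 ± 2.05 mm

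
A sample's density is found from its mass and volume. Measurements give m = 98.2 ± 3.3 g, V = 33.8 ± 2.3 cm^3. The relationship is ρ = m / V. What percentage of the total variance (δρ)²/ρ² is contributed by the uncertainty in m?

(δρ/ρ)² = (1·δm/m)² + (-1·δV/V)²
  m term: (1×0.0336)² = 0.00113
  V term: (-1×0.0680)² = 0.00463
Total = 0.00576. Share from m = 0.00113/0.00576 = 0.196.

19.6%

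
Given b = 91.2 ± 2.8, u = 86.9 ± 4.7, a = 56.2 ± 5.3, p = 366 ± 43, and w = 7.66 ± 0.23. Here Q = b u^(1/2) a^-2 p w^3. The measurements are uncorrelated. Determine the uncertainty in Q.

Products/powers → add relative errors in quadrature, weighted by exponent:
  (1·δb/b)² = (1×0.0307)² = 0.000943;  (½·δu/u)² = (0.5×0.0541)² = 0.000731;  (-2·δa/a)² = (-2×0.0943)² = 0.0356;  (1·δp/p)² = (1×0.117)² = 0.0138;  (3·δw/w)² = (3×0.0300)² = 0.00811
δQ/Q = √(0.0592) = 0.243
Q = 44300, so δQ = 0.243 × 44300 = 10800.

10800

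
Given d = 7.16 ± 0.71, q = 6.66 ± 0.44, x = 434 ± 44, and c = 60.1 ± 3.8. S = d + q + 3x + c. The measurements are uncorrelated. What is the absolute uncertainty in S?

132

Sums and differences: (δS)² = Σ (cᵢ δxᵢ)².
  (δd)² = 0.504;  (δq)² = 0.194;  (3·δx)² = 17400;  (δc)² = 14.4
δS = √(17400) = 132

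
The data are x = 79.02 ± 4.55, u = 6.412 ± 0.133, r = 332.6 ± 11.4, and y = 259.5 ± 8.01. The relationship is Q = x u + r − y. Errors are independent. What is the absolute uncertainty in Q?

Let p = x·u = 506.7. δp/p = √((1·δx/x)² + (1·δu/u)²) = √(0.00332 + 0.000430) = 0.0612, so δp = 31.0.
Q = p + r − y: δQ = √(δp² + δr² + δy²) = √(962 + 130 + 64.2) = 34.0

34.0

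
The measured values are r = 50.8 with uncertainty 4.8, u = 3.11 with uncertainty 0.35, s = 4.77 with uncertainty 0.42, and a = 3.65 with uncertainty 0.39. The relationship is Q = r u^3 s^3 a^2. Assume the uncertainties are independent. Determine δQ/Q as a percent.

Q is a product of powers, so relative uncertainties combine in quadrature:
  (1·δr/r)² = (1×0.0945)² = 0.00893;  (3·δu/u)² = (3×0.113)² = 0.114;  (3·δs/s)² = (3×0.0881)² = 0.0698;  (2·δa/a)² = (2×0.107)² = 0.0457
δQ/Q = √(0.238) = 0.488

48.8%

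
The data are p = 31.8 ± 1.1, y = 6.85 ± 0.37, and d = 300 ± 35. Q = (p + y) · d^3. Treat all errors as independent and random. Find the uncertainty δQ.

3.67e+08

Let u = p + y = 38.6. δu = √(δp² + δy²) = √(1.21 + 0.137) = 1.16, so δu/u = 0.0300.
Q is then a monomial in u, d:
δQ/Q = √((δu/u)² + (3·δd/d)²) = √(0.000902 + 0.122) = 0.351
Q = 1.04e+09, so δQ = 0.351 × 1.04e+09 = 3.67e+08.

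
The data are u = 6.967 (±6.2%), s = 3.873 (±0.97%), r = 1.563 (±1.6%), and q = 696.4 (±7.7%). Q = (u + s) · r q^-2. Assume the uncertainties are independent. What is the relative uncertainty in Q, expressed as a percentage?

Let w = u + s = 10.84. δw = √(δu² + δs²) = √(0.187 + 0.00141) = 0.434, so δw/w = 0.0400.
Q is then a monomial in w, r, q:
δQ/Q = √((δw/w)² + (1·δr/r)² + (-2·δq/q)²) = √(0.00160 + 0.000256 + 0.0237) = 0.160

16.0%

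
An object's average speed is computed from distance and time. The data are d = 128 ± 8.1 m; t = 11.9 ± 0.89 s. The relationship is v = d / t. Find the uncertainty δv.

Relative error in a monomial: (δv/v)² = Σ (nᵢ · δxᵢ/xᵢ)².
  (1·δd/d)² = (1×0.0633)² = 0.00400;  (-1·δt/t)² = (-1×0.0748)² = 0.00559
δv/v = √(0.00960) = 0.0980
v = 10.8 m/s, so δv = 0.0980 × 10.8 = 1.05 m/s.

1.05 m/s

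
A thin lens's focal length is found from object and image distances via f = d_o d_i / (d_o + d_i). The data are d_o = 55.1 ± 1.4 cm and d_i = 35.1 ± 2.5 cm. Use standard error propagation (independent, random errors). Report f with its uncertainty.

∂f/∂d_o = (d_i/(d_o+d_i))² = 0.151;  ∂f/∂d_i = (d_o/(d_o+d_i))² = 0.373
δf = √((∂f/∂d_o · δd_o)² + (∂f/∂d_i · δd_i)²) = √(0.0449 + 0.870) = 0.957 cm
f = 21.4 cm.

21.4 ± 0.957 cm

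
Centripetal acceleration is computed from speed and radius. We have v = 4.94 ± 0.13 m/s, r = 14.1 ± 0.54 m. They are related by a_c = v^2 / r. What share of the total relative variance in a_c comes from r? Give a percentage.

(δa_c/a_c)² = (2·δv/v)² + (-1·δr/r)²
  v term: (2×0.0263)² = 0.00277
  r term: (-1×0.0383)² = 0.00147
Total = 0.00424. Share from r = 0.00147/0.00424 = 0.346.

34.6%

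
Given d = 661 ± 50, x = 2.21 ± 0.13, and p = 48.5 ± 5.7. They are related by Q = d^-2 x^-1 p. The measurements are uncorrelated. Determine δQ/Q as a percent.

Each factor contributes (exponent × relative error)² to (δQ/Q)²:
  (-2·δd/d)² = (-2×0.0756)² = 0.0229;  (-1·δx/x)² = (-1×0.0588)² = 0.00346;  (1·δp/p)² = (1×0.118)² = 0.0138
δQ/Q = √(0.0402) = 0.200

20.0%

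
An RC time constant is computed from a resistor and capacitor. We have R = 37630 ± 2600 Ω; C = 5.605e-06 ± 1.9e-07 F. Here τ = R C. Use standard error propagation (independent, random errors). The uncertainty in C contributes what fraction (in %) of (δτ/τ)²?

(δτ/τ)² = (1·δR/R)² + (1·δC/C)²
  R term: (1×0.0691)² = 0.00477
  C term: (1×0.0339)² = 0.00115
Total = 0.00592. Share from C = 0.00115/0.00592 = 0.194.

19.4%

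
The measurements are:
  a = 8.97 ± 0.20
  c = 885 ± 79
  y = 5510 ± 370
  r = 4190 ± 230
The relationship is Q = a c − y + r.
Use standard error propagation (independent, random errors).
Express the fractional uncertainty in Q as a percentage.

Let p = a·c = 7940. δp/p = √((1·δa/a)² + (1·δc/c)²) = √(0.000497 + 0.00797) = 0.0920, so δp = 730.
Q = p − y + r: δQ = √(δp² + δy² + δr²) = √(5.33e+05 + 1.37e+05 + 52900) = 850
Q = 6620, so δQ/Q = 850/6620 = 0.128.

12.8%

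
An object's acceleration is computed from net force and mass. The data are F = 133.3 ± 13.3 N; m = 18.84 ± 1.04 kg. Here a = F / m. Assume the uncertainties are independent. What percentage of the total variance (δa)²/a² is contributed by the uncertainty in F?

(δa/a)² = (1·δF/F)² + (-1·δm/m)²
  F term: (1×0.0998)² = 0.00996
  m term: (-1×0.0552)² = 0.00305
Total = 0.0130. Share from F = 0.00996/0.0130 = 0.766.

76.6%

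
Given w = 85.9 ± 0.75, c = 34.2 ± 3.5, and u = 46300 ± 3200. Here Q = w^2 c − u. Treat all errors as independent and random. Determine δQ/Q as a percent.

12.8%

Let p = w^2·c = 2.52e+05. δp/p = √((2·δw/w)² + (1·δc/c)²) = √(0.000305 + 0.0105) = 0.104, so δp = 26200.
Q = p − u: δQ = √(δp² + δu²) = √(6.86e+08 + 1.02e+07) = 26400
Q = 2.06e+05, so δQ/Q = 26400/2.06e+05 = 0.128.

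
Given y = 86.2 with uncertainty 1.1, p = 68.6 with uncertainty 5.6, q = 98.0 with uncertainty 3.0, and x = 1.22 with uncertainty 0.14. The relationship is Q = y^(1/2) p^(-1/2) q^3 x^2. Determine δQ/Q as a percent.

Q is a product of powers, so relative uncertainties combine in quadrature:
  (½·δy/y)² = (0.5×0.0128)² = 4.07e-05;  (−½·δp/p)² = (-0.5×0.0816)² = 0.00167;  (3·δq/q)² = (3×0.0306)² = 0.00843;  (2·δx/x)² = (2×0.115)² = 0.0527
δQ/Q = √(0.0628) = 0.251

25.1%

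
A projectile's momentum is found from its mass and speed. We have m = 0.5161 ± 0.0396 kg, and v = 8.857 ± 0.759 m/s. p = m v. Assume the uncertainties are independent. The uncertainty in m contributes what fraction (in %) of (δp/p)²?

44.5%

(δp/p)² = (1·δm/m)² + (1·δv/v)²
  m term: (1×0.0767)² = 0.00589
  v term: (1×0.0857)² = 0.00734
Total = 0.0132. Share from m = 0.00589/0.0132 = 0.445.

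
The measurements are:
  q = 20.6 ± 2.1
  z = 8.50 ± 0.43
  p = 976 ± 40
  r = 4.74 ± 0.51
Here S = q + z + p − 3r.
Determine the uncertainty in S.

40.1

Absolute uncertainties add in quadrature for a linear combination:
  (δq)² = 4.41;  (δz)² = 0.185;  (δp)² = 1600;  (3·δr)² = 2.34
δS = √(1610) = 40.1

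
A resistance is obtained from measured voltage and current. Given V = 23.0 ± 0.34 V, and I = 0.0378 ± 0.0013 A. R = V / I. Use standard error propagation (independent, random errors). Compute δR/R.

0.0374

Relative error in a monomial: (δR/R)² = Σ (nᵢ · δxᵢ/xᵢ)².
  (1·δV/V)² = (1×0.0148)² = 0.000219;  (-1·δI/I)² = (-1×0.0344)² = 0.00118
δR/R = √(0.00140) = 0.0374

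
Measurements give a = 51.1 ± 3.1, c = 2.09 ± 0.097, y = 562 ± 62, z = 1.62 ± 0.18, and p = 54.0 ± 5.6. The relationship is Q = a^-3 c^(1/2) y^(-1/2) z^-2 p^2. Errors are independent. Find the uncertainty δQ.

Relative error in a monomial: (δQ/Q)² = Σ (nᵢ · δxᵢ/xᵢ)².
  (-3·δa/a)² = (-3×0.0607)² = 0.0331;  (½·δc/c)² = (0.5×0.0464)² = 0.000539;  (−½·δy/y)² = (-0.5×0.110)² = 0.00304;  (-2·δz/z)² = (-2×0.111)² = 0.0494;  (2·δp/p)² = (2×0.104)² = 0.0430
δQ/Q = √(0.129) = 0.359
Q = 0.000508, so δQ = 0.359 × 0.000508 = 0.000182.

0.000182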